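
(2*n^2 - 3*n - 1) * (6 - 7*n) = -14*n^3 + 33*n^2 - 11*n - 6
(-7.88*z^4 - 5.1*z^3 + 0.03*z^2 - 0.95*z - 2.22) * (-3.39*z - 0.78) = 26.7132*z^5 + 23.4354*z^4 + 3.8763*z^3 + 3.1971*z^2 + 8.2668*z + 1.7316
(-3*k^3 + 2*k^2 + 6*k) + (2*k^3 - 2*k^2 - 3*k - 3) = -k^3 + 3*k - 3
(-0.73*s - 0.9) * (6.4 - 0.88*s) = 0.6424*s^2 - 3.88*s - 5.76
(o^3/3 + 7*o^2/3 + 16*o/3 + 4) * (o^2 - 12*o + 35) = o^5/3 - 5*o^4/3 - 11*o^3 + 65*o^2/3 + 416*o/3 + 140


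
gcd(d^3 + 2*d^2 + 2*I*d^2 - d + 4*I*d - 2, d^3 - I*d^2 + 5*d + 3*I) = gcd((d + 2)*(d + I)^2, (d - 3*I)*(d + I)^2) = d^2 + 2*I*d - 1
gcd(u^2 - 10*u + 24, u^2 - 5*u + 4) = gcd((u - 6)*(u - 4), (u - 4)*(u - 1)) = u - 4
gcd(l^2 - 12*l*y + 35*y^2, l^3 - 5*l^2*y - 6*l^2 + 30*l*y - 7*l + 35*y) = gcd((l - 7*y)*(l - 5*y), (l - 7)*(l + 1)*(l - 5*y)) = -l + 5*y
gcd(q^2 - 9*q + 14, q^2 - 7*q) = q - 7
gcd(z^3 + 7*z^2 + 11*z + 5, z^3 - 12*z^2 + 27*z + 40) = z + 1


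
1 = 1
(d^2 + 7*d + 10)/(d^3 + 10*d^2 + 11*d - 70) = (d + 2)/(d^2 + 5*d - 14)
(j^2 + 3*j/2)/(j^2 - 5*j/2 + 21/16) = 8*j*(2*j + 3)/(16*j^2 - 40*j + 21)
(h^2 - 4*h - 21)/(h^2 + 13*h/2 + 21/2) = 2*(h - 7)/(2*h + 7)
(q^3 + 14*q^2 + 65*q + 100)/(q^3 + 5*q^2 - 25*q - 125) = (q + 4)/(q - 5)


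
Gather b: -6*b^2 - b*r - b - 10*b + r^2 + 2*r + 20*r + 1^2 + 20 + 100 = -6*b^2 + b*(-r - 11) + r^2 + 22*r + 121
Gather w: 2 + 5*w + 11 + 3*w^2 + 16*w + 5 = 3*w^2 + 21*w + 18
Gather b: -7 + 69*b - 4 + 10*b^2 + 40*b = 10*b^2 + 109*b - 11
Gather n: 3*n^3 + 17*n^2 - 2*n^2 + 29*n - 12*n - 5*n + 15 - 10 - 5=3*n^3 + 15*n^2 + 12*n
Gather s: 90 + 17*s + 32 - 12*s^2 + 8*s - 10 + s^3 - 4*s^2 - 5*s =s^3 - 16*s^2 + 20*s + 112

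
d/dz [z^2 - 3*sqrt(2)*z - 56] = 2*z - 3*sqrt(2)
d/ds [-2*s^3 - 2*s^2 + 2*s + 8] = -6*s^2 - 4*s + 2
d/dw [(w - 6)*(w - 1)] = 2*w - 7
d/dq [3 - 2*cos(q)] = 2*sin(q)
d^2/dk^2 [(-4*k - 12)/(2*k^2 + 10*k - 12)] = 4*(-(k + 3)*(2*k + 5)^2 + (3*k + 8)*(k^2 + 5*k - 6))/(k^2 + 5*k - 6)^3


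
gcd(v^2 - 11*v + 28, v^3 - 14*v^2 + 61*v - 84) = v^2 - 11*v + 28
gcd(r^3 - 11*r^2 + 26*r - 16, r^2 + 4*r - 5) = r - 1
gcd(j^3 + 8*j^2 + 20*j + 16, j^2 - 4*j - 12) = j + 2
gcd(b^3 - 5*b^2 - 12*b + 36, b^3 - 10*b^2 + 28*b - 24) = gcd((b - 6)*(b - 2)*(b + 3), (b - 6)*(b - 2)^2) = b^2 - 8*b + 12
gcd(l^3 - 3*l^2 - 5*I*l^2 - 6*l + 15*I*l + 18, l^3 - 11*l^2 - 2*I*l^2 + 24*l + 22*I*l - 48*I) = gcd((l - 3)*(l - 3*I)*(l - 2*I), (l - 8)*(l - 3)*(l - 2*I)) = l^2 + l*(-3 - 2*I) + 6*I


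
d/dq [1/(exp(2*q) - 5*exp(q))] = (5 - 2*exp(q))*exp(-q)/(exp(q) - 5)^2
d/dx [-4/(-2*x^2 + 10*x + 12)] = 2*(5 - 2*x)/(-x^2 + 5*x + 6)^2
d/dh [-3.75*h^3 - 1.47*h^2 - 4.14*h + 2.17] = -11.25*h^2 - 2.94*h - 4.14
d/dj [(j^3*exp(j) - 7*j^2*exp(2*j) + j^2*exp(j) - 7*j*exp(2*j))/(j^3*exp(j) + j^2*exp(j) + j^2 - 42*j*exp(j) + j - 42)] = (-j*(j^2 - 7*j*exp(j) + j - 7*exp(j))*(j^3*exp(j) + 4*j^2*exp(j) - 40*j*exp(j) + 2*j - 42*exp(j) + 1) + (j^3 - 14*j^2*exp(j) + 4*j^2 - 28*j*exp(j) + 2*j - 7*exp(j))*(j^3*exp(j) + j^2*exp(j) + j^2 - 42*j*exp(j) + j - 42))*exp(j)/(j^3*exp(j) + j^2*exp(j) + j^2 - 42*j*exp(j) + j - 42)^2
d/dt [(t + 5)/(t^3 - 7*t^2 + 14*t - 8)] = (t^3 - 7*t^2 + 14*t - (t + 5)*(3*t^2 - 14*t + 14) - 8)/(t^3 - 7*t^2 + 14*t - 8)^2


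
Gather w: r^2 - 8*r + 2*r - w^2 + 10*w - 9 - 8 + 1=r^2 - 6*r - w^2 + 10*w - 16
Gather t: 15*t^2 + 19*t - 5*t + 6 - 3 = 15*t^2 + 14*t + 3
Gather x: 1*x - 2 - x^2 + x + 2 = -x^2 + 2*x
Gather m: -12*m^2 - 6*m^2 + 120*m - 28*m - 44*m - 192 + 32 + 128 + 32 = -18*m^2 + 48*m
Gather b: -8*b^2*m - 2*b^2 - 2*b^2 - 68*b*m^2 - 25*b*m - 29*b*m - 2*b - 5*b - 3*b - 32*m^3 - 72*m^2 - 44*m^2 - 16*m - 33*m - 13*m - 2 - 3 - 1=b^2*(-8*m - 4) + b*(-68*m^2 - 54*m - 10) - 32*m^3 - 116*m^2 - 62*m - 6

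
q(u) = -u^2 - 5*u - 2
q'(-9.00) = 13.00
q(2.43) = -20.05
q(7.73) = -100.40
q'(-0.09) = -4.82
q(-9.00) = -38.00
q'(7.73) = -20.46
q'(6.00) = -17.00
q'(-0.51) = -3.98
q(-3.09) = 3.90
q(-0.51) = 0.29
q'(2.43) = -9.86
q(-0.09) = -1.56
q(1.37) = -10.73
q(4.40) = -43.36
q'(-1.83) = -1.34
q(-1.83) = 3.80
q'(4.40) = -13.80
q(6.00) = -68.00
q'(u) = -2*u - 5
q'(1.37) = -7.74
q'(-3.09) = 1.18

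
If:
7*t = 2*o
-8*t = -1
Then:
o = 7/16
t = 1/8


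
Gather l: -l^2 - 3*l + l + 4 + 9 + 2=-l^2 - 2*l + 15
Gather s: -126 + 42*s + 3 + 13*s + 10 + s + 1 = 56*s - 112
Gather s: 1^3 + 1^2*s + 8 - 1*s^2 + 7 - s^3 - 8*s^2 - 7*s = -s^3 - 9*s^2 - 6*s + 16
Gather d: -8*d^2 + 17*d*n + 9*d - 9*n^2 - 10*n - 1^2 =-8*d^2 + d*(17*n + 9) - 9*n^2 - 10*n - 1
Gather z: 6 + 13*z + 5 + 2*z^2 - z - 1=2*z^2 + 12*z + 10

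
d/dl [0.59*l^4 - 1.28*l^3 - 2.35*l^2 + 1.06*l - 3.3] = 2.36*l^3 - 3.84*l^2 - 4.7*l + 1.06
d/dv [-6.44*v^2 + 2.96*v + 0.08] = 2.96 - 12.88*v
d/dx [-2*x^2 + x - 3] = 1 - 4*x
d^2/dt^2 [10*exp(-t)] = 10*exp(-t)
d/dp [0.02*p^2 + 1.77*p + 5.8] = 0.04*p + 1.77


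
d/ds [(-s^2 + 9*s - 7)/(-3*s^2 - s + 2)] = (28*s^2 - 46*s + 11)/(9*s^4 + 6*s^3 - 11*s^2 - 4*s + 4)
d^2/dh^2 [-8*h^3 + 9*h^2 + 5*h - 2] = 18 - 48*h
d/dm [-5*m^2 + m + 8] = 1 - 10*m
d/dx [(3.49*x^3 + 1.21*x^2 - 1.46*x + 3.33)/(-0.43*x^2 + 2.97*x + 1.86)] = (-1.5007*x^4 + 20.7306*x^3 + 22.4401*x^2 + 7.365*x - 12.6057)/(0.1849*x^4 - 2.5542*x^3 + 7.2213*x^2 + 11.0484*x + 3.4596)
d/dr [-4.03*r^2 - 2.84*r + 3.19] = -8.06*r - 2.84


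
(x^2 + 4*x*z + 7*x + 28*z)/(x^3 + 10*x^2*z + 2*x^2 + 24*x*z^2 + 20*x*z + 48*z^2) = (x + 7)/(x^2 + 6*x*z + 2*x + 12*z)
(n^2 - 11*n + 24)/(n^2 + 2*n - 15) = (n - 8)/(n + 5)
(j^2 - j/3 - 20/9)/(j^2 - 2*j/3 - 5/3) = (j + 4/3)/(j + 1)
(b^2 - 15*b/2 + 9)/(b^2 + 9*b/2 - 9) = (b - 6)/(b + 6)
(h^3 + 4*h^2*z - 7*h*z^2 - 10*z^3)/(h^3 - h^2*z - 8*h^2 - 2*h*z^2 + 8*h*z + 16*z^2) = (h + 5*z)/(h - 8)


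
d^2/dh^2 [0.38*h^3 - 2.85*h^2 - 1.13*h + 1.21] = 2.28*h - 5.7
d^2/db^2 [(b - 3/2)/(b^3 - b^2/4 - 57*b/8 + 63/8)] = 8*(48*b^2 + 60*b + 109)/(64*b^6 + 240*b^5 - 708*b^4 - 2395*b^3 + 3717*b^2 + 6615*b - 9261)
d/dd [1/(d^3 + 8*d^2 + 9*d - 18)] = (-3*d^2 - 16*d - 9)/(d^3 + 8*d^2 + 9*d - 18)^2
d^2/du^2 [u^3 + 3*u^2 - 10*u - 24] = 6*u + 6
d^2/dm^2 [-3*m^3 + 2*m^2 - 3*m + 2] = 4 - 18*m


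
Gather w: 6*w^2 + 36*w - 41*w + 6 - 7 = 6*w^2 - 5*w - 1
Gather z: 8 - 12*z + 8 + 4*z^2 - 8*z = 4*z^2 - 20*z + 16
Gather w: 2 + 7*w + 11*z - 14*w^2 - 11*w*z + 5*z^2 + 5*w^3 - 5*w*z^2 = 5*w^3 - 14*w^2 + w*(-5*z^2 - 11*z + 7) + 5*z^2 + 11*z + 2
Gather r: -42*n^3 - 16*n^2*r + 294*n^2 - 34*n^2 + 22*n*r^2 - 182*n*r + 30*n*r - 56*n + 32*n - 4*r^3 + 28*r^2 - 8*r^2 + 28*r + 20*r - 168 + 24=-42*n^3 + 260*n^2 - 24*n - 4*r^3 + r^2*(22*n + 20) + r*(-16*n^2 - 152*n + 48) - 144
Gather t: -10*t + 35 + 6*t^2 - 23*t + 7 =6*t^2 - 33*t + 42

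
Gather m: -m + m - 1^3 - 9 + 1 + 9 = 0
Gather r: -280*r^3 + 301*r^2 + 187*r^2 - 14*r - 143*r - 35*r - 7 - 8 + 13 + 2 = -280*r^3 + 488*r^2 - 192*r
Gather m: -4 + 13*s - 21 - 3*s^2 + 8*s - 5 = -3*s^2 + 21*s - 30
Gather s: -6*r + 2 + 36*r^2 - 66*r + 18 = 36*r^2 - 72*r + 20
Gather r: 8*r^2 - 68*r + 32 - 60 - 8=8*r^2 - 68*r - 36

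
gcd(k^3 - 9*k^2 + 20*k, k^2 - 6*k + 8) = k - 4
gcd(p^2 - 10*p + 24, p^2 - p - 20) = 1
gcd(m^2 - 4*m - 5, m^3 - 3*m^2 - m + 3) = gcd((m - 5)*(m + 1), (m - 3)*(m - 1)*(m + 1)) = m + 1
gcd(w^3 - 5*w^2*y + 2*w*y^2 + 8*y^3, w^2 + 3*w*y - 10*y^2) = -w + 2*y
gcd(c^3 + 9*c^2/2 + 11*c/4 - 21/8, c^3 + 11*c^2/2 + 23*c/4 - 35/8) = c^2 + 3*c - 7/4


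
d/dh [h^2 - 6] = 2*h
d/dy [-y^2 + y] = 1 - 2*y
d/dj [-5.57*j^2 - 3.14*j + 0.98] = -11.14*j - 3.14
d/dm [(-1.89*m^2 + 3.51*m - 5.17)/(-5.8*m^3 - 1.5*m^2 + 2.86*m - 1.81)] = (-10.962*m^4 + 40.716*m^3 - 90.0984*m^2 - 8.6682*m + 8.4331)/(33.64*m^6 + 17.4*m^5 - 30.926*m^4 + 12.416*m^3 + 13.6096*m^2 - 10.3532*m + 3.2761)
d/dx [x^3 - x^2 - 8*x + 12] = 3*x^2 - 2*x - 8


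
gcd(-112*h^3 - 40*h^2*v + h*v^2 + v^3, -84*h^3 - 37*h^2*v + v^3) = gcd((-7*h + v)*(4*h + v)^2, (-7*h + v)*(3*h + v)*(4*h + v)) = -28*h^2 - 3*h*v + v^2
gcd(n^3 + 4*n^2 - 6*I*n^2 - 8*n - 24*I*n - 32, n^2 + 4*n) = n + 4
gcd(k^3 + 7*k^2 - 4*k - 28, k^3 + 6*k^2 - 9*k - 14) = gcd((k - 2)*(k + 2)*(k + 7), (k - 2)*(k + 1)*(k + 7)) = k^2 + 5*k - 14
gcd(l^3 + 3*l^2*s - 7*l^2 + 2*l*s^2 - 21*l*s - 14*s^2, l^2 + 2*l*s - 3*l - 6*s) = l + 2*s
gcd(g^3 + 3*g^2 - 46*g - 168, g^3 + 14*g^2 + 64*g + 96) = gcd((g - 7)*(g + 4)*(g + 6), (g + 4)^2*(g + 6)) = g^2 + 10*g + 24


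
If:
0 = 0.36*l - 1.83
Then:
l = 5.08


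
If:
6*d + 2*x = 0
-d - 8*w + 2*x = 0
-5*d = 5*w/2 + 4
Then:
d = -64/45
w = 56/45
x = 64/15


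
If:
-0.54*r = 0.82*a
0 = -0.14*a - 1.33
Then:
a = -9.50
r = 14.43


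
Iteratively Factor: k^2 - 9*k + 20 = (k - 5)*(k - 4)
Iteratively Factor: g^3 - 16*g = (g + 4)*(g^2 - 4*g) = g*(g + 4)*(g - 4)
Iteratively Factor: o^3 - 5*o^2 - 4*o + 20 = (o + 2)*(o^2 - 7*o + 10) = (o - 2)*(o + 2)*(o - 5)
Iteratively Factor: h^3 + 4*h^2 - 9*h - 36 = (h - 3)*(h^2 + 7*h + 12) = (h - 3)*(h + 3)*(h + 4)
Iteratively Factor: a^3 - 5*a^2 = (a)*(a^2 - 5*a) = a*(a - 5)*(a)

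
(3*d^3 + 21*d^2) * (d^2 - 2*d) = 3*d^5 + 15*d^4 - 42*d^3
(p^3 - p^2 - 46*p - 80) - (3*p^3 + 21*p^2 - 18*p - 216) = -2*p^3 - 22*p^2 - 28*p + 136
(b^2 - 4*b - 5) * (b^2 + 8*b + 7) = b^4 + 4*b^3 - 30*b^2 - 68*b - 35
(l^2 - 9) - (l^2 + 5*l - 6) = -5*l - 3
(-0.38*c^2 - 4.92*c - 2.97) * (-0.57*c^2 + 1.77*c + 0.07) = 0.2166*c^4 + 2.1318*c^3 - 7.0421*c^2 - 5.6013*c - 0.2079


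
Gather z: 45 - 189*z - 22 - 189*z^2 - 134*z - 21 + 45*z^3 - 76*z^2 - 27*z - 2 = 45*z^3 - 265*z^2 - 350*z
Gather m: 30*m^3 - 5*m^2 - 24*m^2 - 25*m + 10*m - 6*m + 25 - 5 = 30*m^3 - 29*m^2 - 21*m + 20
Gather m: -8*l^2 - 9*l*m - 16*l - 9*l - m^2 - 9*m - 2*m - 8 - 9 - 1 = -8*l^2 - 25*l - m^2 + m*(-9*l - 11) - 18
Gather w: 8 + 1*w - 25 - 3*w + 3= -2*w - 14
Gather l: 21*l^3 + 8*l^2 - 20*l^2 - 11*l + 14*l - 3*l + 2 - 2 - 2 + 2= 21*l^3 - 12*l^2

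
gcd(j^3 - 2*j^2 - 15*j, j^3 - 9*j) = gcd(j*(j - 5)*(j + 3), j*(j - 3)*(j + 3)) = j^2 + 3*j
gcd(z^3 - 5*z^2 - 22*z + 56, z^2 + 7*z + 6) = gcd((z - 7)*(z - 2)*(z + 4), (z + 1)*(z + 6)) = 1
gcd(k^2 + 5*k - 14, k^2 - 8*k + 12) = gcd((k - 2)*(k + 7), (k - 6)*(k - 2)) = k - 2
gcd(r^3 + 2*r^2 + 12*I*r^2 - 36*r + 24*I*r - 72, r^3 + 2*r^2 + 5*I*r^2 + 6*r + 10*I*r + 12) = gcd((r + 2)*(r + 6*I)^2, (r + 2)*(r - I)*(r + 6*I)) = r^2 + r*(2 + 6*I) + 12*I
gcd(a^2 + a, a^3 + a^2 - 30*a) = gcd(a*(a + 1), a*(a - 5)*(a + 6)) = a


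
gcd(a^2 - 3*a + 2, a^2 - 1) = a - 1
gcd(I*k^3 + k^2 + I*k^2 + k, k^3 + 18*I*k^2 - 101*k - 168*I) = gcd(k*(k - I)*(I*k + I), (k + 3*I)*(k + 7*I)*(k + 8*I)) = 1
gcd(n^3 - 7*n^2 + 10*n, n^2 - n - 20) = n - 5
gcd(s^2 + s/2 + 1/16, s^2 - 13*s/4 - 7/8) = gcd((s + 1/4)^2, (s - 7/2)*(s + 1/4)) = s + 1/4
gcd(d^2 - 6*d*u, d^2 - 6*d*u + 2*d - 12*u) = -d + 6*u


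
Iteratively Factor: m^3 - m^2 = (m - 1)*(m^2) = m*(m - 1)*(m)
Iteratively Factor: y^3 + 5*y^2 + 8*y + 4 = (y + 2)*(y^2 + 3*y + 2) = (y + 2)^2*(y + 1)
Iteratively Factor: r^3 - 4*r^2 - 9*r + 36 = (r - 4)*(r^2 - 9) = (r - 4)*(r + 3)*(r - 3)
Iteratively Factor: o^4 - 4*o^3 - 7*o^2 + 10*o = (o - 5)*(o^3 + o^2 - 2*o) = (o - 5)*(o + 2)*(o^2 - o) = o*(o - 5)*(o + 2)*(o - 1)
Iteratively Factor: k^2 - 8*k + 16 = (k - 4)*(k - 4)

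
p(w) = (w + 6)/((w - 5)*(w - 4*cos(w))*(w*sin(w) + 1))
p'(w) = (w + 6)*(-w*cos(w) - sin(w))/((w - 5)*(w - 4*cos(w))*(w*sin(w) + 1)^2) + (w + 6)*(-4*sin(w) - 1)/((w - 5)*(w - 4*cos(w))^2*(w*sin(w) + 1)) + 1/((w - 5)*(w - 4*cos(w))*(w*sin(w) + 1)) - (w + 6)/((w - 5)^2*(w - 4*cos(w))*(w*sin(w) + 1)) = (-(w - 5)*(w + 6)*(w - 4*cos(w))*(w*cos(w) + sin(w)) - (w - 5)*(w + 6)*(w*sin(w) + 1)*(4*sin(w) + 1) + (w - 5)*(w - 4*cos(w))*(w*sin(w) + 1) - (w + 6)*(w - 4*cos(w))*(w*sin(w) + 1))/((w - 5)^2*(w - 4*cos(w))^2*(w*sin(w) + 1)^2)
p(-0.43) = 0.21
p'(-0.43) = 0.19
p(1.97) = -0.27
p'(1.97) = 0.25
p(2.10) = -0.24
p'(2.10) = 0.13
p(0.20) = 0.33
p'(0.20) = 0.16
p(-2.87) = -0.23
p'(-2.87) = 0.20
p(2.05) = -0.25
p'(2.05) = 0.17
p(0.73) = 0.47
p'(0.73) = 0.56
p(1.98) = -0.26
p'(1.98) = 0.24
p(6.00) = -8.21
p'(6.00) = -59.48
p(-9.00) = -0.00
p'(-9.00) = 0.02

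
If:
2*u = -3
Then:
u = -3/2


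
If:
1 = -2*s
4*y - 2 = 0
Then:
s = -1/2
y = 1/2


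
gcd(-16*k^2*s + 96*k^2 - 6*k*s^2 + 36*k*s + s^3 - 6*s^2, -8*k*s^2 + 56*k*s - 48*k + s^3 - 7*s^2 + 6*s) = -8*k*s + 48*k + s^2 - 6*s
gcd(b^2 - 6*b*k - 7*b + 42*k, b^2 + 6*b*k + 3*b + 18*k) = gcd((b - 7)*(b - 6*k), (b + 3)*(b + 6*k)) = 1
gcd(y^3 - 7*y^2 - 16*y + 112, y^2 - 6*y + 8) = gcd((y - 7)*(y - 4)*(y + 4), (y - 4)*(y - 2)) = y - 4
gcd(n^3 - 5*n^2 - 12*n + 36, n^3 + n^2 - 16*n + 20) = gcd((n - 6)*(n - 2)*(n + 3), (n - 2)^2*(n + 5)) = n - 2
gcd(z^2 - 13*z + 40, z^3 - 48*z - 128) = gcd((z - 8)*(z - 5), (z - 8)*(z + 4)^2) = z - 8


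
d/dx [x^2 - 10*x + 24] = 2*x - 10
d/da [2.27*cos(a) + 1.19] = -2.27*sin(a)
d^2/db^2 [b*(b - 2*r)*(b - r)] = 6*b - 6*r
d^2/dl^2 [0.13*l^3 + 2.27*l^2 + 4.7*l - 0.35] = 0.78*l + 4.54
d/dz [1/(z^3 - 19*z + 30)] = (19 - 3*z^2)/(z^3 - 19*z + 30)^2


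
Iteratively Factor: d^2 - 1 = (d - 1)*(d + 1)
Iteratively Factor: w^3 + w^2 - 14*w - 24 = (w + 3)*(w^2 - 2*w - 8) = (w - 4)*(w + 3)*(w + 2)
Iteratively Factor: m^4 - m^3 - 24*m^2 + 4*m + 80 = (m + 2)*(m^3 - 3*m^2 - 18*m + 40) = (m + 2)*(m + 4)*(m^2 - 7*m + 10) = (m - 2)*(m + 2)*(m + 4)*(m - 5)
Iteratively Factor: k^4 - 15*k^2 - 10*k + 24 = (k - 1)*(k^3 + k^2 - 14*k - 24) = (k - 4)*(k - 1)*(k^2 + 5*k + 6) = (k - 4)*(k - 1)*(k + 2)*(k + 3)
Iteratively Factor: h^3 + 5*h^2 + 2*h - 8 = (h + 2)*(h^2 + 3*h - 4) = (h + 2)*(h + 4)*(h - 1)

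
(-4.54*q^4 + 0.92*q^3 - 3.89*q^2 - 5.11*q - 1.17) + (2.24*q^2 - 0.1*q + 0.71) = -4.54*q^4 + 0.92*q^3 - 1.65*q^2 - 5.21*q - 0.46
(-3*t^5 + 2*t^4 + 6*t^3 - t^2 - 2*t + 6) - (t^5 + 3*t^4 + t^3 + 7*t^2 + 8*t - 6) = -4*t^5 - t^4 + 5*t^3 - 8*t^2 - 10*t + 12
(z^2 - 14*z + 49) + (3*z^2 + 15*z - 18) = 4*z^2 + z + 31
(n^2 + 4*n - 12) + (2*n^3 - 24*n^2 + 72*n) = 2*n^3 - 23*n^2 + 76*n - 12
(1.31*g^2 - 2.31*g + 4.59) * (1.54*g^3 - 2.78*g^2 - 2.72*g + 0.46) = 2.0174*g^5 - 7.1992*g^4 + 9.9272*g^3 - 5.8744*g^2 - 13.5474*g + 2.1114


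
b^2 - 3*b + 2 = (b - 2)*(b - 1)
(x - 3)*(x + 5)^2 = x^3 + 7*x^2 - 5*x - 75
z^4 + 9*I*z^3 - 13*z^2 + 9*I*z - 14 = (z - I)*(z + I)*(z + 2*I)*(z + 7*I)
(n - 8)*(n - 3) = n^2 - 11*n + 24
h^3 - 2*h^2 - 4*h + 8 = (h - 2)^2*(h + 2)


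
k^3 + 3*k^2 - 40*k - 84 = (k - 6)*(k + 2)*(k + 7)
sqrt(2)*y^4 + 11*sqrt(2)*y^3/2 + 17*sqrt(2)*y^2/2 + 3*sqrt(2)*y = y*(y + 2)*(y + 3)*(sqrt(2)*y + sqrt(2)/2)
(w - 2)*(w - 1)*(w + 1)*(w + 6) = w^4 + 4*w^3 - 13*w^2 - 4*w + 12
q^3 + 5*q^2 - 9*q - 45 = (q - 3)*(q + 3)*(q + 5)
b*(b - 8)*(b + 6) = b^3 - 2*b^2 - 48*b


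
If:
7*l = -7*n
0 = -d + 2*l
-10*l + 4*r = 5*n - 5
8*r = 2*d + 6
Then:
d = 16/3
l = 8/3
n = -8/3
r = 25/12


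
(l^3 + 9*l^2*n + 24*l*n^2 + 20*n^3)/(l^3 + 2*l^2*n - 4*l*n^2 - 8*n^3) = (l + 5*n)/(l - 2*n)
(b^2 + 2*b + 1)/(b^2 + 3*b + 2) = (b + 1)/(b + 2)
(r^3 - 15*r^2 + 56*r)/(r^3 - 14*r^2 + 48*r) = (r - 7)/(r - 6)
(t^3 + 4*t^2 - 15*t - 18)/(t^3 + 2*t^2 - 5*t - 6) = (t^2 + 3*t - 18)/(t^2 + t - 6)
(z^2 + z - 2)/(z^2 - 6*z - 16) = (z - 1)/(z - 8)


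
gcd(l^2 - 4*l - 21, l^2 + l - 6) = l + 3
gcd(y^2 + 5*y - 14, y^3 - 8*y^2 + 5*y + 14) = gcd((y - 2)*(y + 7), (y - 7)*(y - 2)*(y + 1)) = y - 2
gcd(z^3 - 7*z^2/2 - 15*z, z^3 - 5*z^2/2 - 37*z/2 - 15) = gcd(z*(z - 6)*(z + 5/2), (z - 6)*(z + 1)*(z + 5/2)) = z^2 - 7*z/2 - 15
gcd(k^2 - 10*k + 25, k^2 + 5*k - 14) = 1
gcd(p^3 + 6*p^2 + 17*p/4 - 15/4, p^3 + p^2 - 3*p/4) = p^2 + p - 3/4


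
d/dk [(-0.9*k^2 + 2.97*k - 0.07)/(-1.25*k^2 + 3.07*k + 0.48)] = (0.9495*k^2 - 1.039*k + 1.6405)/(1.5625*k^4 - 7.675*k^3 + 8.2249*k^2 + 2.9472*k + 0.2304)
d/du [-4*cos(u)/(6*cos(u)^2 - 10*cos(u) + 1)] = 4*(1 - 6*cos(u)^2)*sin(u)/(6*sin(u)^2 + 10*cos(u) - 7)^2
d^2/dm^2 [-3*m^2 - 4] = -6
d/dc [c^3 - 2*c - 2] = 3*c^2 - 2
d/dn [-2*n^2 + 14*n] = 14 - 4*n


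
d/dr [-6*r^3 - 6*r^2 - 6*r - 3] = -18*r^2 - 12*r - 6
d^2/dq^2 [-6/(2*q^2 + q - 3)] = 12*(4*q^2 + 2*q - (4*q + 1)^2 - 6)/(2*q^2 + q - 3)^3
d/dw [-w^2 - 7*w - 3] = -2*w - 7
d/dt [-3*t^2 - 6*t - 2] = -6*t - 6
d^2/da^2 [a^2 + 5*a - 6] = 2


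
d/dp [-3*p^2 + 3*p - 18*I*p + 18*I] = -6*p + 3 - 18*I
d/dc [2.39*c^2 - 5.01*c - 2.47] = 4.78*c - 5.01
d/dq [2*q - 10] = 2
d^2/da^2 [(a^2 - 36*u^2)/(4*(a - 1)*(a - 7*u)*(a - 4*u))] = (-2*a*(a - 1)^2*(a - 7*u)^2*(a - 4*u) - 2*a*(a - 1)^2*(a - 7*u)*(a - 4*u)^2 - 2*a*(a - 1)*(a - 7*u)^2*(a - 4*u)^2 + (a - 1)^2*(a - 7*u)^2*(a - 4*u)^2 + (a - 1)^2*(a - 7*u)^2*(a^2 - 36*u^2) + (a - 1)^2*(a - 7*u)*(a - 4*u)*(a^2 - 36*u^2) + (a - 1)^2*(a - 4*u)^2*(a^2 - 36*u^2) + (a - 1)*(a - 7*u)^2*(a - 4*u)*(a^2 - 36*u^2) + (a - 1)*(a - 7*u)*(a - 4*u)^2*(a^2 - 36*u^2) + (a - 7*u)^2*(a - 4*u)^2*(a^2 - 36*u^2))/(2*(a - 1)^3*(a - 7*u)^3*(a - 4*u)^3)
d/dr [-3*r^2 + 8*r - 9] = 8 - 6*r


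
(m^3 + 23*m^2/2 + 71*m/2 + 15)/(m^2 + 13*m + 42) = (2*m^2 + 11*m + 5)/(2*(m + 7))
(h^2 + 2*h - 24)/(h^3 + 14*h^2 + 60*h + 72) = (h - 4)/(h^2 + 8*h + 12)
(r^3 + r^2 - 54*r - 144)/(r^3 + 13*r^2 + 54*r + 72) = (r - 8)/(r + 4)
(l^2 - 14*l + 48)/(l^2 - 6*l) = (l - 8)/l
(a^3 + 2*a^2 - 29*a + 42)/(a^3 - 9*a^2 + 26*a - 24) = (a + 7)/(a - 4)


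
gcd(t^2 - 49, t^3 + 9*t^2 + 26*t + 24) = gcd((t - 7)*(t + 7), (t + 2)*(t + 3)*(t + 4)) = 1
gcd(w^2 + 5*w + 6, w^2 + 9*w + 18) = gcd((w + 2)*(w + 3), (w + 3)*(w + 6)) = w + 3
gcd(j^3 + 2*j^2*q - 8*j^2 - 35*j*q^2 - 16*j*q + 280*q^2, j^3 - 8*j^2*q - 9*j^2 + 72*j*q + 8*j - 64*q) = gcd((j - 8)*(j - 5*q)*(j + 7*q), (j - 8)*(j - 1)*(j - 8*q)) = j - 8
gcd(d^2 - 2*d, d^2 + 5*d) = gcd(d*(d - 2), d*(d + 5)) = d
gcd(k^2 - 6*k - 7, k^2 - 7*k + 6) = 1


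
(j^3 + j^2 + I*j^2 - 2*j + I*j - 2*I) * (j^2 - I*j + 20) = j^5 + j^4 + 19*j^3 + 21*j^2 + 20*I*j^2 - 42*j + 20*I*j - 40*I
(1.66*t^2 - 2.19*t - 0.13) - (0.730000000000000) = 1.66*t^2 - 2.19*t - 0.86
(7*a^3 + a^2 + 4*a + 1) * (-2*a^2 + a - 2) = -14*a^5 + 5*a^4 - 21*a^3 - 7*a - 2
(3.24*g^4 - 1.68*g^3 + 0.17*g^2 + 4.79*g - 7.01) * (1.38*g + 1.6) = 4.4712*g^5 + 2.8656*g^4 - 2.4534*g^3 + 6.8822*g^2 - 2.0098*g - 11.216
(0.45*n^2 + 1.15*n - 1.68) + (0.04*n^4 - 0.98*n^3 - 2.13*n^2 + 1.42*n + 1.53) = 0.04*n^4 - 0.98*n^3 - 1.68*n^2 + 2.57*n - 0.15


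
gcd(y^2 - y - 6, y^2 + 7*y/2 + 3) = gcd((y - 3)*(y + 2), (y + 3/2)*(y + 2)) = y + 2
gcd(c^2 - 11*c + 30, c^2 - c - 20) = c - 5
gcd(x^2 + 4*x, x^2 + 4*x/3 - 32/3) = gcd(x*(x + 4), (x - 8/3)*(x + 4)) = x + 4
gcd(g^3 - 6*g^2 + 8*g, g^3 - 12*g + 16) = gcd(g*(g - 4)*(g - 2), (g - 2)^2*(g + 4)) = g - 2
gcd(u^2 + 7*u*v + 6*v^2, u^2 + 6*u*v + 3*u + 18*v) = u + 6*v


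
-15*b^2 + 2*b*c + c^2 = (-3*b + c)*(5*b + c)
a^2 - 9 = (a - 3)*(a + 3)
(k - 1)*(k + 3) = k^2 + 2*k - 3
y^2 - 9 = (y - 3)*(y + 3)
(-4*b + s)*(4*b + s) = -16*b^2 + s^2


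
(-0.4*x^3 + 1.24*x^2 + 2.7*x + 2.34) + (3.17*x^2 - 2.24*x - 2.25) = -0.4*x^3 + 4.41*x^2 + 0.46*x + 0.0899999999999999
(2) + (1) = 3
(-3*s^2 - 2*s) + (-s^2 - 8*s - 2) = -4*s^2 - 10*s - 2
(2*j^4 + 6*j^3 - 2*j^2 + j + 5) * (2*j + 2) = 4*j^5 + 16*j^4 + 8*j^3 - 2*j^2 + 12*j + 10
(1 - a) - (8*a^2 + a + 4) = -8*a^2 - 2*a - 3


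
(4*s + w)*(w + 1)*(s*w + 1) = 4*s^2*w^2 + 4*s^2*w + s*w^3 + s*w^2 + 4*s*w + 4*s + w^2 + w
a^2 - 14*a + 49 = (a - 7)^2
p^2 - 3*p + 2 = (p - 2)*(p - 1)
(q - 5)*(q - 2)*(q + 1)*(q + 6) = q^4 - 33*q^2 + 28*q + 60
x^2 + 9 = (x - 3*I)*(x + 3*I)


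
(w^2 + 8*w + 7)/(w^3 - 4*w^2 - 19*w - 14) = (w + 7)/(w^2 - 5*w - 14)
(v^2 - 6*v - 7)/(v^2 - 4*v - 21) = (v + 1)/(v + 3)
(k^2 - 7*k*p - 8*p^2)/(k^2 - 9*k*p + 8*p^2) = (-k - p)/(-k + p)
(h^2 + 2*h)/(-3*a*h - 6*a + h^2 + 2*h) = -h/(3*a - h)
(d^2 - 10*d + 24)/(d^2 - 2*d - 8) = (d - 6)/(d + 2)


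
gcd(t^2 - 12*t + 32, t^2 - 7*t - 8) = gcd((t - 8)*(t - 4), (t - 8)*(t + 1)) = t - 8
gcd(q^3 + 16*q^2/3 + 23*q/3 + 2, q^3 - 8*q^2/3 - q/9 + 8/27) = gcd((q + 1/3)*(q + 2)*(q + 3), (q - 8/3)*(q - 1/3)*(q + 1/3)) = q + 1/3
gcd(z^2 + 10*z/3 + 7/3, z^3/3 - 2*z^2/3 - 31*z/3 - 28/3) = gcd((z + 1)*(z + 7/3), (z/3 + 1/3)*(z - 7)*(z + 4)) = z + 1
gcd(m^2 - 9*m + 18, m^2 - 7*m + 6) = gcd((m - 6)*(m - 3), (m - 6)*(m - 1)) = m - 6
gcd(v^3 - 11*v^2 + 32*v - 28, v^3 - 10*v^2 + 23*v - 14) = v^2 - 9*v + 14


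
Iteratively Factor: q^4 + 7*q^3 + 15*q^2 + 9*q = (q + 3)*(q^3 + 4*q^2 + 3*q) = (q + 3)^2*(q^2 + q) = q*(q + 3)^2*(q + 1)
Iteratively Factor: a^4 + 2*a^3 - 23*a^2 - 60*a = (a + 3)*(a^3 - a^2 - 20*a) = a*(a + 3)*(a^2 - a - 20) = a*(a + 3)*(a + 4)*(a - 5)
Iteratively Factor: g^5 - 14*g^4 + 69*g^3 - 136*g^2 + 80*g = (g - 1)*(g^4 - 13*g^3 + 56*g^2 - 80*g) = (g - 5)*(g - 1)*(g^3 - 8*g^2 + 16*g) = g*(g - 5)*(g - 1)*(g^2 - 8*g + 16) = g*(g - 5)*(g - 4)*(g - 1)*(g - 4)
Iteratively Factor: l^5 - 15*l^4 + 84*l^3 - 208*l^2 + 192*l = (l - 4)*(l^4 - 11*l^3 + 40*l^2 - 48*l) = (l - 4)*(l - 3)*(l^3 - 8*l^2 + 16*l) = l*(l - 4)*(l - 3)*(l^2 - 8*l + 16) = l*(l - 4)^2*(l - 3)*(l - 4)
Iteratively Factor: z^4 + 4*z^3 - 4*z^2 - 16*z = (z + 4)*(z^3 - 4*z) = z*(z + 4)*(z^2 - 4) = z*(z - 2)*(z + 4)*(z + 2)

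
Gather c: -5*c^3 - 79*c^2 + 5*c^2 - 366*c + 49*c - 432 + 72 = -5*c^3 - 74*c^2 - 317*c - 360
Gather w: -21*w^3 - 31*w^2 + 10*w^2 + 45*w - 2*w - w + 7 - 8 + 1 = -21*w^3 - 21*w^2 + 42*w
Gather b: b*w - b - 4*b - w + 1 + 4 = b*(w - 5) - w + 5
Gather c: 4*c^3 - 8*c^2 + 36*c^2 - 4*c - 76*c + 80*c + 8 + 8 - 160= 4*c^3 + 28*c^2 - 144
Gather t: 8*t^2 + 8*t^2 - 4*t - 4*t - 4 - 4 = 16*t^2 - 8*t - 8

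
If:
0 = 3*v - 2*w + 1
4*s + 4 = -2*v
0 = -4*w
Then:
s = -5/6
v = -1/3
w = 0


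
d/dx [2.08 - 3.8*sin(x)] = -3.8*cos(x)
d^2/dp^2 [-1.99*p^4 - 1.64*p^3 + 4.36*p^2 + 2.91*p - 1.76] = -23.88*p^2 - 9.84*p + 8.72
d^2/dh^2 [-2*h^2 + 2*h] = -4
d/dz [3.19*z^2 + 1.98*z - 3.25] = 6.38*z + 1.98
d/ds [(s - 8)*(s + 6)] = 2*s - 2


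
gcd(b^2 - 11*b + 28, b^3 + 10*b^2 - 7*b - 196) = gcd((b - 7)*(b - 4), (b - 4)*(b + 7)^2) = b - 4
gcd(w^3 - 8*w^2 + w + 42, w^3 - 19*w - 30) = w + 2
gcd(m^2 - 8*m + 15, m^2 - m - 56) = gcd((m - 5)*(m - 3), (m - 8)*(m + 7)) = 1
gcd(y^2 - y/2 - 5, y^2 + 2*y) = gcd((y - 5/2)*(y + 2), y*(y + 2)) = y + 2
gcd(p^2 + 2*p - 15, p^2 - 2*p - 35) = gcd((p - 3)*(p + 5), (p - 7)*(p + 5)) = p + 5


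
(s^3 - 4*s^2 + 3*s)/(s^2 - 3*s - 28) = s*(-s^2 + 4*s - 3)/(-s^2 + 3*s + 28)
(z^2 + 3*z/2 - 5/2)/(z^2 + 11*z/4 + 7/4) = 2*(2*z^2 + 3*z - 5)/(4*z^2 + 11*z + 7)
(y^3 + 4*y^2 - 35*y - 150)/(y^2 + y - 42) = (y^2 + 10*y + 25)/(y + 7)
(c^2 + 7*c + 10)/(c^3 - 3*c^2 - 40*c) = (c + 2)/(c*(c - 8))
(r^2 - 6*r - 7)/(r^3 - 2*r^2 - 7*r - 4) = (r - 7)/(r^2 - 3*r - 4)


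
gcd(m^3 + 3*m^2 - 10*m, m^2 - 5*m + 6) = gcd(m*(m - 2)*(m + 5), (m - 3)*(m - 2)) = m - 2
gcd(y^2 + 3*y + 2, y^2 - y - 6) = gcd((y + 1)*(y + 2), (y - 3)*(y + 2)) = y + 2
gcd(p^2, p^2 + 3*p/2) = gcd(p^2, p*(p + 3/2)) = p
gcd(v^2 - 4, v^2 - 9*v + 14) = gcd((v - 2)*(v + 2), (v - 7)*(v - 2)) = v - 2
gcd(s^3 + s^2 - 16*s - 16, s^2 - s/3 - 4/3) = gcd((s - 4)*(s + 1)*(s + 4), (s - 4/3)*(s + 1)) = s + 1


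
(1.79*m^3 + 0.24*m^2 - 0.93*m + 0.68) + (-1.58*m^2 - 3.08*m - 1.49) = 1.79*m^3 - 1.34*m^2 - 4.01*m - 0.81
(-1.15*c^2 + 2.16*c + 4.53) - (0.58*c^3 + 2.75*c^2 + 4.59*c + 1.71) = -0.58*c^3 - 3.9*c^2 - 2.43*c + 2.82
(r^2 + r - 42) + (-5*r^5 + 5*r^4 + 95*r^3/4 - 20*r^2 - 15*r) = -5*r^5 + 5*r^4 + 95*r^3/4 - 19*r^2 - 14*r - 42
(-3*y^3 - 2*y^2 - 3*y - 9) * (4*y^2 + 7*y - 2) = -12*y^5 - 29*y^4 - 20*y^3 - 53*y^2 - 57*y + 18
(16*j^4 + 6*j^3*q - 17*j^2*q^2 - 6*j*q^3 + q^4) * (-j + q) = -16*j^5 + 10*j^4*q + 23*j^3*q^2 - 11*j^2*q^3 - 7*j*q^4 + q^5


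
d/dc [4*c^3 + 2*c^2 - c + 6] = 12*c^2 + 4*c - 1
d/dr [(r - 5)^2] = 2*r - 10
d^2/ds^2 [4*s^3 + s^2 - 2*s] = 24*s + 2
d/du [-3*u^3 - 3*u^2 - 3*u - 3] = -9*u^2 - 6*u - 3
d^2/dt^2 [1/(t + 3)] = 2/(t + 3)^3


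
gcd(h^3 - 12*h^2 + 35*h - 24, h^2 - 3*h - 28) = 1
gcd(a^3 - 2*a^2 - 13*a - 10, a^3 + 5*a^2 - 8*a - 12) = a + 1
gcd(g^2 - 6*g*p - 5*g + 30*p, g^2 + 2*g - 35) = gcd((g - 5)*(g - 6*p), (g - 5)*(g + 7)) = g - 5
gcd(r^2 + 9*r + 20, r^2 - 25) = r + 5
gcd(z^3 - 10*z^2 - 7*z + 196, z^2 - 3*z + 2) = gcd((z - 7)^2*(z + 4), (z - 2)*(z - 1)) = 1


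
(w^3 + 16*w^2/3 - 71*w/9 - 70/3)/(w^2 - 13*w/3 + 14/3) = (w^2 + 23*w/3 + 10)/(w - 2)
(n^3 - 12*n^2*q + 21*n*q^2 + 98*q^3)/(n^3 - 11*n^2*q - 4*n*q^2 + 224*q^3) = (-n^2 + 5*n*q + 14*q^2)/(-n^2 + 4*n*q + 32*q^2)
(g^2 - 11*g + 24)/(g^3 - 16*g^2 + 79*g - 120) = 1/(g - 5)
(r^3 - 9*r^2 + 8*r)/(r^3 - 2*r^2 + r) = (r - 8)/(r - 1)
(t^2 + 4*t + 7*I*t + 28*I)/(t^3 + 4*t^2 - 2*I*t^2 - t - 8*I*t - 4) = (t + 7*I)/(t^2 - 2*I*t - 1)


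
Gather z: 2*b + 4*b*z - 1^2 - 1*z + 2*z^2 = 2*b + 2*z^2 + z*(4*b - 1) - 1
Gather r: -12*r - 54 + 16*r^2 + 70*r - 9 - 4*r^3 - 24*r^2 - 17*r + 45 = -4*r^3 - 8*r^2 + 41*r - 18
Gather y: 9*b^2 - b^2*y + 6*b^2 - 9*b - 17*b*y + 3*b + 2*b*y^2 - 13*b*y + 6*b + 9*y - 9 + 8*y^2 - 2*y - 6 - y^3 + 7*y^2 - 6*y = 15*b^2 - y^3 + y^2*(2*b + 15) + y*(-b^2 - 30*b + 1) - 15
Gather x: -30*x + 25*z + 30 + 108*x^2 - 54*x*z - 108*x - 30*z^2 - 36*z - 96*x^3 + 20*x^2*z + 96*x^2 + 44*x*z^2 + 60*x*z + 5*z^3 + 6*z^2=-96*x^3 + x^2*(20*z + 204) + x*(44*z^2 + 6*z - 138) + 5*z^3 - 24*z^2 - 11*z + 30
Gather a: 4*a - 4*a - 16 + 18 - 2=0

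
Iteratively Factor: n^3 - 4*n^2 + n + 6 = (n - 2)*(n^2 - 2*n - 3) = (n - 3)*(n - 2)*(n + 1)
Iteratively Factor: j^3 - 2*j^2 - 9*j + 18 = (j + 3)*(j^2 - 5*j + 6) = (j - 3)*(j + 3)*(j - 2)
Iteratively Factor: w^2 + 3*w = (w + 3)*(w)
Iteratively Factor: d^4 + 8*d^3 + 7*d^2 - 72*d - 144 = (d - 3)*(d^3 + 11*d^2 + 40*d + 48) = (d - 3)*(d + 4)*(d^2 + 7*d + 12) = (d - 3)*(d + 3)*(d + 4)*(d + 4)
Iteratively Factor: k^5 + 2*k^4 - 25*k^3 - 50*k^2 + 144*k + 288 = (k - 3)*(k^4 + 5*k^3 - 10*k^2 - 80*k - 96) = (k - 3)*(k + 4)*(k^3 + k^2 - 14*k - 24) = (k - 3)*(k + 3)*(k + 4)*(k^2 - 2*k - 8) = (k - 3)*(k + 2)*(k + 3)*(k + 4)*(k - 4)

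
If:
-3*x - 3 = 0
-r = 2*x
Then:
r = 2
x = -1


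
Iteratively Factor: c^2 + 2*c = (c + 2)*(c)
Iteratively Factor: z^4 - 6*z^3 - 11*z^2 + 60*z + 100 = (z - 5)*(z^3 - z^2 - 16*z - 20) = (z - 5)*(z + 2)*(z^2 - 3*z - 10) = (z - 5)^2*(z + 2)*(z + 2)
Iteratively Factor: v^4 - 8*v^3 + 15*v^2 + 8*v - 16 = (v - 4)*(v^3 - 4*v^2 - v + 4) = (v - 4)*(v - 1)*(v^2 - 3*v - 4) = (v - 4)^2*(v - 1)*(v + 1)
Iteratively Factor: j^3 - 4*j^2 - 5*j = (j - 5)*(j^2 + j) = j*(j - 5)*(j + 1)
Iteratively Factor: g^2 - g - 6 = (g + 2)*(g - 3)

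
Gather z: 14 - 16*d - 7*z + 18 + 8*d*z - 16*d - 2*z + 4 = -32*d + z*(8*d - 9) + 36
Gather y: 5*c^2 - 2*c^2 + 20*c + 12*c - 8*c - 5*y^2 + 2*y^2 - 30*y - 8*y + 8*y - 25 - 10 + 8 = 3*c^2 + 24*c - 3*y^2 - 30*y - 27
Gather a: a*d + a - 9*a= a*(d - 8)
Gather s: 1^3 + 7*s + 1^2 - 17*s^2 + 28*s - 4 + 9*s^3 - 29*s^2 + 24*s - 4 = 9*s^3 - 46*s^2 + 59*s - 6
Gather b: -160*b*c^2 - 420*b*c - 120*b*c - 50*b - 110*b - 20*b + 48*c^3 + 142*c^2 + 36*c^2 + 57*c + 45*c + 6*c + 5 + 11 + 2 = b*(-160*c^2 - 540*c - 180) + 48*c^3 + 178*c^2 + 108*c + 18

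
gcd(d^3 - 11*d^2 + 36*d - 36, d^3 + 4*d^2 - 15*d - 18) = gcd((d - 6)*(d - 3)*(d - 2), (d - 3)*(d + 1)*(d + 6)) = d - 3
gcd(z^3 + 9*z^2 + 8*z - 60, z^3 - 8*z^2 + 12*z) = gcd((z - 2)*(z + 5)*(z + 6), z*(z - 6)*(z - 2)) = z - 2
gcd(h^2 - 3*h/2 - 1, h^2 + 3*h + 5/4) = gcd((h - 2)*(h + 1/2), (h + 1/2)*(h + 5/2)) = h + 1/2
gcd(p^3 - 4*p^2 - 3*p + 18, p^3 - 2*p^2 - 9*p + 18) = p - 3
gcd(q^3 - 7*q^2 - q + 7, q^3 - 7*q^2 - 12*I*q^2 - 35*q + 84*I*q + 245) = q - 7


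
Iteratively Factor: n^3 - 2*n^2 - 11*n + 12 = (n - 1)*(n^2 - n - 12) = (n - 4)*(n - 1)*(n + 3)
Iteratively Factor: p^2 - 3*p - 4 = (p - 4)*(p + 1)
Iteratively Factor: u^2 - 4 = (u + 2)*(u - 2)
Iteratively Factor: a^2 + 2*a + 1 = (a + 1)*(a + 1)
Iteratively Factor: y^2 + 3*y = (y + 3)*(y)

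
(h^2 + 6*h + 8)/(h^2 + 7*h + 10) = (h + 4)/(h + 5)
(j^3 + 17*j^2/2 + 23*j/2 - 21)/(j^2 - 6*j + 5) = (j^2 + 19*j/2 + 21)/(j - 5)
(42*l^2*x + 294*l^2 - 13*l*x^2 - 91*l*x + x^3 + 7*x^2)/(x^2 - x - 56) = (42*l^2 - 13*l*x + x^2)/(x - 8)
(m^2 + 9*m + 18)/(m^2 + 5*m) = (m^2 + 9*m + 18)/(m*(m + 5))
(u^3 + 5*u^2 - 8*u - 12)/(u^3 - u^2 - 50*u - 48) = (u - 2)/(u - 8)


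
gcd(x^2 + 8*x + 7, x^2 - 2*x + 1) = 1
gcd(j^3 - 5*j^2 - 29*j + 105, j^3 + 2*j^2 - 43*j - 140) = j^2 - 2*j - 35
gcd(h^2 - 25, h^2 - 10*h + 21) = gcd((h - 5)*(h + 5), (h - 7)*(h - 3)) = 1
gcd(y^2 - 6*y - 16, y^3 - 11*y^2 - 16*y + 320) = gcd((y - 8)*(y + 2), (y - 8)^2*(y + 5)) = y - 8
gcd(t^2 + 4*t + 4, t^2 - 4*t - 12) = t + 2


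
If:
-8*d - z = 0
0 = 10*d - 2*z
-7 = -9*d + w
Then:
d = 0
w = -7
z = 0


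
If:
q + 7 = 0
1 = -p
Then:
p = -1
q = -7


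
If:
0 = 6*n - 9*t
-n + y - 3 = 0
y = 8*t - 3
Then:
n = 18/13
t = 12/13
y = 57/13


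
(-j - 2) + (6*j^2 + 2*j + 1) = 6*j^2 + j - 1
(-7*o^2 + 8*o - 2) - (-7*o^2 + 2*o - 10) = 6*o + 8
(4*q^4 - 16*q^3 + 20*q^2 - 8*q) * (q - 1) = 4*q^5 - 20*q^4 + 36*q^3 - 28*q^2 + 8*q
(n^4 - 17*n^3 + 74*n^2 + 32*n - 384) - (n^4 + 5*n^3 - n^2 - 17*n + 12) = -22*n^3 + 75*n^2 + 49*n - 396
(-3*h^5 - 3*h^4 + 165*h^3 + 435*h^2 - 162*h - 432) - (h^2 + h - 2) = -3*h^5 - 3*h^4 + 165*h^3 + 434*h^2 - 163*h - 430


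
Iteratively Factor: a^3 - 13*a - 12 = (a + 3)*(a^2 - 3*a - 4) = (a + 1)*(a + 3)*(a - 4)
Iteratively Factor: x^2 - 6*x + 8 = (x - 4)*(x - 2)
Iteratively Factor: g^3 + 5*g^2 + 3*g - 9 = (g + 3)*(g^2 + 2*g - 3) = (g - 1)*(g + 3)*(g + 3)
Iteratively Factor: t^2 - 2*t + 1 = (t - 1)*(t - 1)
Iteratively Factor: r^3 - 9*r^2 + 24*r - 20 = (r - 2)*(r^2 - 7*r + 10) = (r - 5)*(r - 2)*(r - 2)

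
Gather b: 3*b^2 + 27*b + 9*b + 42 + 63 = 3*b^2 + 36*b + 105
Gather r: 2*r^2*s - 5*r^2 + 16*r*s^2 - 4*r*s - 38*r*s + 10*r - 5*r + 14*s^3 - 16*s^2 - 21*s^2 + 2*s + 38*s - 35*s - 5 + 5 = r^2*(2*s - 5) + r*(16*s^2 - 42*s + 5) + 14*s^3 - 37*s^2 + 5*s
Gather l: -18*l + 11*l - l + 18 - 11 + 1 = 8 - 8*l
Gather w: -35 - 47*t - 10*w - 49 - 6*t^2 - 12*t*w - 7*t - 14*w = -6*t^2 - 54*t + w*(-12*t - 24) - 84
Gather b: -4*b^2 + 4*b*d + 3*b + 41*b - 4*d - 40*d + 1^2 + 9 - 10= -4*b^2 + b*(4*d + 44) - 44*d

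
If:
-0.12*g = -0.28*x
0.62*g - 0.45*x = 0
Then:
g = 0.00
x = 0.00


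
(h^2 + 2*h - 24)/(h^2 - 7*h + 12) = (h + 6)/(h - 3)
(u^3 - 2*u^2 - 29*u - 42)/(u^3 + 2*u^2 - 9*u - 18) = (u - 7)/(u - 3)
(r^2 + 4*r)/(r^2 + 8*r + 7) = r*(r + 4)/(r^2 + 8*r + 7)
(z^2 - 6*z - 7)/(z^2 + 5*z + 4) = (z - 7)/(z + 4)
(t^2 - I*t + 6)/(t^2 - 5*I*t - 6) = (t + 2*I)/(t - 2*I)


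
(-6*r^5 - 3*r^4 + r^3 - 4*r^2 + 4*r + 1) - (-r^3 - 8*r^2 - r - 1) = -6*r^5 - 3*r^4 + 2*r^3 + 4*r^2 + 5*r + 2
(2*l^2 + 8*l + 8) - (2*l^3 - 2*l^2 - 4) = -2*l^3 + 4*l^2 + 8*l + 12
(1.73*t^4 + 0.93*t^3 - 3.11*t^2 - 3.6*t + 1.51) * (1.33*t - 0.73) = 2.3009*t^5 - 0.0259999999999998*t^4 - 4.8152*t^3 - 2.5177*t^2 + 4.6363*t - 1.1023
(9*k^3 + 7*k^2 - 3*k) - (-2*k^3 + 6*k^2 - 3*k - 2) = 11*k^3 + k^2 + 2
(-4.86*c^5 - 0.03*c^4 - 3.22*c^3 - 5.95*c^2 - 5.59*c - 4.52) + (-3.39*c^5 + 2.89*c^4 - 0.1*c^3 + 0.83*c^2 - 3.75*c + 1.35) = -8.25*c^5 + 2.86*c^4 - 3.32*c^3 - 5.12*c^2 - 9.34*c - 3.17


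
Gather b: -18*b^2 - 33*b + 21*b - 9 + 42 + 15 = -18*b^2 - 12*b + 48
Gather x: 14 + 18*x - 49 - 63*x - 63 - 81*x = -126*x - 98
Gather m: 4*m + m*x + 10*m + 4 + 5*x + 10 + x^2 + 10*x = m*(x + 14) + x^2 + 15*x + 14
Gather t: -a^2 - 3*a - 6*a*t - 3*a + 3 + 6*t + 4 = -a^2 - 6*a + t*(6 - 6*a) + 7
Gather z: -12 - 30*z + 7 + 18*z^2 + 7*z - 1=18*z^2 - 23*z - 6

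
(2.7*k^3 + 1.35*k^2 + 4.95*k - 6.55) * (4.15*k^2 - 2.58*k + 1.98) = 11.205*k^5 - 1.3635*k^4 + 22.4055*k^3 - 37.2805*k^2 + 26.7*k - 12.969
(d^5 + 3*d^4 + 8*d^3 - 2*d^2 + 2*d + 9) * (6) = 6*d^5 + 18*d^4 + 48*d^3 - 12*d^2 + 12*d + 54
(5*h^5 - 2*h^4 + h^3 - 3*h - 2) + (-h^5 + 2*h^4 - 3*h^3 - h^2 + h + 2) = 4*h^5 - 2*h^3 - h^2 - 2*h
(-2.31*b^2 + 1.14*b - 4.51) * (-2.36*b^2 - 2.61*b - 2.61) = 5.4516*b^4 + 3.3387*b^3 + 13.6973*b^2 + 8.7957*b + 11.7711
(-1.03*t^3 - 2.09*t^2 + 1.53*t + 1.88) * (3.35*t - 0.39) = -3.4505*t^4 - 6.5998*t^3 + 5.9406*t^2 + 5.7013*t - 0.7332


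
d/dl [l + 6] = 1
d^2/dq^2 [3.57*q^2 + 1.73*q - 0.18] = 7.14000000000000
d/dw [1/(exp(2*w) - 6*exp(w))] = 2*(3 - exp(w))*exp(-w)/(exp(w) - 6)^2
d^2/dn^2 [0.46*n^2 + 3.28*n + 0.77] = 0.920000000000000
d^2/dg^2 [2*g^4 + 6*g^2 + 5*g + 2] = 24*g^2 + 12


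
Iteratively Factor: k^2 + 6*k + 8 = (k + 2)*(k + 4)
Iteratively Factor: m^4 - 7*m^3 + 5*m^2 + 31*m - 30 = (m - 3)*(m^3 - 4*m^2 - 7*m + 10) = (m - 5)*(m - 3)*(m^2 + m - 2) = (m - 5)*(m - 3)*(m - 1)*(m + 2)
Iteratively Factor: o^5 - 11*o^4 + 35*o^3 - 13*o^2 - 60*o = (o - 5)*(o^4 - 6*o^3 + 5*o^2 + 12*o) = (o - 5)*(o - 3)*(o^3 - 3*o^2 - 4*o) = o*(o - 5)*(o - 3)*(o^2 - 3*o - 4) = o*(o - 5)*(o - 4)*(o - 3)*(o + 1)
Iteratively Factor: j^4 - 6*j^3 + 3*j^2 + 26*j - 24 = (j - 4)*(j^3 - 2*j^2 - 5*j + 6) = (j - 4)*(j - 3)*(j^2 + j - 2) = (j - 4)*(j - 3)*(j - 1)*(j + 2)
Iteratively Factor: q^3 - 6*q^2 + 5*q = (q - 5)*(q^2 - q) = (q - 5)*(q - 1)*(q)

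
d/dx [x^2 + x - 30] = 2*x + 1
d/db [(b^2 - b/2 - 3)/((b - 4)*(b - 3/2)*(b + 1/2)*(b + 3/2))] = 8*(-4*b^3 + 22*b^2 - 40*b + 19)/(16*b^6 - 160*b^5 + 504*b^4 - 424*b^3 - 311*b^2 + 312*b + 144)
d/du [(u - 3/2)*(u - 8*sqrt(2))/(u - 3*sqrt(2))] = (u^2 - 6*sqrt(2)*u - 15*sqrt(2)/2 + 48)/(u^2 - 6*sqrt(2)*u + 18)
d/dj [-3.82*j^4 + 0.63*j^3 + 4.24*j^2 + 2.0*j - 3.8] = -15.28*j^3 + 1.89*j^2 + 8.48*j + 2.0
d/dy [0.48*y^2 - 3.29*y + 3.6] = 0.96*y - 3.29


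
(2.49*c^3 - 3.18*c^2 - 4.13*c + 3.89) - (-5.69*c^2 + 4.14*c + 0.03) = 2.49*c^3 + 2.51*c^2 - 8.27*c + 3.86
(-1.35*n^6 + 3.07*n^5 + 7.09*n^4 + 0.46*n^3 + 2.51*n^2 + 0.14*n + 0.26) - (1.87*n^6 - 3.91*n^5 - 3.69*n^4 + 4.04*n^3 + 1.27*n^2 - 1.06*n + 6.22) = -3.22*n^6 + 6.98*n^5 + 10.78*n^4 - 3.58*n^3 + 1.24*n^2 + 1.2*n - 5.96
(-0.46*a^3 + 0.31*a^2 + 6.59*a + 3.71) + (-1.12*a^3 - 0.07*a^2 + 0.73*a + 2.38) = -1.58*a^3 + 0.24*a^2 + 7.32*a + 6.09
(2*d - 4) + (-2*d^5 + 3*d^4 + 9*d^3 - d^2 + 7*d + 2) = -2*d^5 + 3*d^4 + 9*d^3 - d^2 + 9*d - 2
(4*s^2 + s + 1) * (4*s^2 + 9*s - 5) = 16*s^4 + 40*s^3 - 7*s^2 + 4*s - 5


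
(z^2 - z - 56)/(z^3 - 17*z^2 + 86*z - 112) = (z + 7)/(z^2 - 9*z + 14)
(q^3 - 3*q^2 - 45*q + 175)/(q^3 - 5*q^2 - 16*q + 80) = (q^2 + 2*q - 35)/(q^2 - 16)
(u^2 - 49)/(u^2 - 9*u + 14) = (u + 7)/(u - 2)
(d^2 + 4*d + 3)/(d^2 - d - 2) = (d + 3)/(d - 2)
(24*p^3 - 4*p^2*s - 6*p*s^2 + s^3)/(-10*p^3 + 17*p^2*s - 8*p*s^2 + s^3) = (-12*p^2 - 4*p*s + s^2)/(5*p^2 - 6*p*s + s^2)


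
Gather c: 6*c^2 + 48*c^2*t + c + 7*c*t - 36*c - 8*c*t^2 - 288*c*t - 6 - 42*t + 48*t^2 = c^2*(48*t + 6) + c*(-8*t^2 - 281*t - 35) + 48*t^2 - 42*t - 6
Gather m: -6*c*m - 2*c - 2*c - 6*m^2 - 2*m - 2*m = -4*c - 6*m^2 + m*(-6*c - 4)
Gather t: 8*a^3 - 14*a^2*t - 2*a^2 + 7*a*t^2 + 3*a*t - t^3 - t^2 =8*a^3 - 2*a^2 - t^3 + t^2*(7*a - 1) + t*(-14*a^2 + 3*a)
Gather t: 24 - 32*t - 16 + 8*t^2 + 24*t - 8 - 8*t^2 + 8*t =0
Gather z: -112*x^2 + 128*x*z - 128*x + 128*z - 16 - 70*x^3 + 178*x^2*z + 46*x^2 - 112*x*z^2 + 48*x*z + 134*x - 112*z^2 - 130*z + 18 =-70*x^3 - 66*x^2 + 6*x + z^2*(-112*x - 112) + z*(178*x^2 + 176*x - 2) + 2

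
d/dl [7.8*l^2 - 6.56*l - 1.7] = 15.6*l - 6.56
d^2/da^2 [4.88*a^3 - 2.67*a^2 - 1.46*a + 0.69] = 29.28*a - 5.34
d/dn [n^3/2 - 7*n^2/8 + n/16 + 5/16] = 3*n^2/2 - 7*n/4 + 1/16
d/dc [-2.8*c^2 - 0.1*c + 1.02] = -5.6*c - 0.1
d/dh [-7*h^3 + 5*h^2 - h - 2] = -21*h^2 + 10*h - 1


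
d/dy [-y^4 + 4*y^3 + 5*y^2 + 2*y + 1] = -4*y^3 + 12*y^2 + 10*y + 2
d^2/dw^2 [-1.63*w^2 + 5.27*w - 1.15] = -3.26000000000000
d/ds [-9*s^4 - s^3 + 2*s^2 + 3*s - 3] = -36*s^3 - 3*s^2 + 4*s + 3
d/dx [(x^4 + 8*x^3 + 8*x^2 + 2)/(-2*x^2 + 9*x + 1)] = (-4*x^5 + 11*x^4 + 148*x^3 + 96*x^2 + 24*x - 18)/(4*x^4 - 36*x^3 + 77*x^2 + 18*x + 1)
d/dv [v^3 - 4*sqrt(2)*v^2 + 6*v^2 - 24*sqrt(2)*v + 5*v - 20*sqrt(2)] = 3*v^2 - 8*sqrt(2)*v + 12*v - 24*sqrt(2) + 5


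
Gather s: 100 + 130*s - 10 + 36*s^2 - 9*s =36*s^2 + 121*s + 90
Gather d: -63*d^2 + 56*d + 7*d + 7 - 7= -63*d^2 + 63*d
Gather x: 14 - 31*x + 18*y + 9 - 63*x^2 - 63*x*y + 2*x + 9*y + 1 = -63*x^2 + x*(-63*y - 29) + 27*y + 24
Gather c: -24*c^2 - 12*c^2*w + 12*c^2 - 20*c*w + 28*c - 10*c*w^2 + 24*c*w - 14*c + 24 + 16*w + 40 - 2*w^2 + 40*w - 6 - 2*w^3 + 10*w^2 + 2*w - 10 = c^2*(-12*w - 12) + c*(-10*w^2 + 4*w + 14) - 2*w^3 + 8*w^2 + 58*w + 48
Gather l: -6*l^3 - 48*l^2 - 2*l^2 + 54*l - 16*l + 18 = -6*l^3 - 50*l^2 + 38*l + 18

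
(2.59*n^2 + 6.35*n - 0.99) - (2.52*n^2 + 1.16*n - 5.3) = 0.0699999999999998*n^2 + 5.19*n + 4.31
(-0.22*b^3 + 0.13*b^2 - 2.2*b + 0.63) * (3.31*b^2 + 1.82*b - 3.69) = -0.7282*b^5 + 0.0299*b^4 - 6.2336*b^3 - 2.3984*b^2 + 9.2646*b - 2.3247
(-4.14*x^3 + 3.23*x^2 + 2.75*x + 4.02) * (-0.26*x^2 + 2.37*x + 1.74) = 1.0764*x^5 - 10.6516*x^4 - 0.2635*x^3 + 11.0925*x^2 + 14.3124*x + 6.9948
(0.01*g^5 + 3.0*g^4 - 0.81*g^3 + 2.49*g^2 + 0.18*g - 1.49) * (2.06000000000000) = 0.0206*g^5 + 6.18*g^4 - 1.6686*g^3 + 5.1294*g^2 + 0.3708*g - 3.0694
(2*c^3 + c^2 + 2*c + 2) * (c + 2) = 2*c^4 + 5*c^3 + 4*c^2 + 6*c + 4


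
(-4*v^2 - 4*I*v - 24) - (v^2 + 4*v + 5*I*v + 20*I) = -5*v^2 - 4*v - 9*I*v - 24 - 20*I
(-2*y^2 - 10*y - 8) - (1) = -2*y^2 - 10*y - 9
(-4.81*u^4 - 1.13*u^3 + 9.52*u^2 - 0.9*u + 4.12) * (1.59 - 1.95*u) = 9.3795*u^5 - 5.4444*u^4 - 20.3607*u^3 + 16.8918*u^2 - 9.465*u + 6.5508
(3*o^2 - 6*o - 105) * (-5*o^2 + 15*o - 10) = -15*o^4 + 75*o^3 + 405*o^2 - 1515*o + 1050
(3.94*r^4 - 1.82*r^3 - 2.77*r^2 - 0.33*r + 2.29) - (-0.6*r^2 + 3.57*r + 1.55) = 3.94*r^4 - 1.82*r^3 - 2.17*r^2 - 3.9*r + 0.74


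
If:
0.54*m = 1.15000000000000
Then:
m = 2.13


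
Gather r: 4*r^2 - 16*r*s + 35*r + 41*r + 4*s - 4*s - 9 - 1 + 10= 4*r^2 + r*(76 - 16*s)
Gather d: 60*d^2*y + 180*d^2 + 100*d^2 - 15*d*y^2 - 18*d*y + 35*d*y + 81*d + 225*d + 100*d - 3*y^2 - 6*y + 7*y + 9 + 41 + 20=d^2*(60*y + 280) + d*(-15*y^2 + 17*y + 406) - 3*y^2 + y + 70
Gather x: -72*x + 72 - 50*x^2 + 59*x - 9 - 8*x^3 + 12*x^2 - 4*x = -8*x^3 - 38*x^2 - 17*x + 63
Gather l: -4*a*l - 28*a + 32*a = -4*a*l + 4*a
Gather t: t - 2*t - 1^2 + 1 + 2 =2 - t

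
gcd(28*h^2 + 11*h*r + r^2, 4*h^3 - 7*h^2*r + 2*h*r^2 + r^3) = 4*h + r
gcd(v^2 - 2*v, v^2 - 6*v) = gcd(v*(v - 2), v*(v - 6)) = v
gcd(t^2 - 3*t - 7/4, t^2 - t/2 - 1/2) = t + 1/2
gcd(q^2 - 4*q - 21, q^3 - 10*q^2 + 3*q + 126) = q^2 - 4*q - 21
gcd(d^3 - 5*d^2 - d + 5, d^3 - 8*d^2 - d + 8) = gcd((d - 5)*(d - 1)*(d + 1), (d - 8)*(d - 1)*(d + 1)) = d^2 - 1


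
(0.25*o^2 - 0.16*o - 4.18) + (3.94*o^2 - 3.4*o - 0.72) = 4.19*o^2 - 3.56*o - 4.9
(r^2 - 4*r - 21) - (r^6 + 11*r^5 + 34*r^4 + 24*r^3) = -r^6 - 11*r^5 - 34*r^4 - 24*r^3 + r^2 - 4*r - 21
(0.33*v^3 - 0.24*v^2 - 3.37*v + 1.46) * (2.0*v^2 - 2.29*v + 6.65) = 0.66*v^5 - 1.2357*v^4 - 3.9959*v^3 + 9.0413*v^2 - 25.7539*v + 9.709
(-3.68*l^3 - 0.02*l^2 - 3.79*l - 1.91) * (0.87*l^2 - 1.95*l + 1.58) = -3.2016*l^5 + 7.1586*l^4 - 9.0727*l^3 + 5.6972*l^2 - 2.2637*l - 3.0178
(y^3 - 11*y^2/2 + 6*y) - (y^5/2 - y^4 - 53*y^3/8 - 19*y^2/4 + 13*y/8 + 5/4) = -y^5/2 + y^4 + 61*y^3/8 - 3*y^2/4 + 35*y/8 - 5/4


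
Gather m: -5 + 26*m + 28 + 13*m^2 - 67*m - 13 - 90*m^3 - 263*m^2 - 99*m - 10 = -90*m^3 - 250*m^2 - 140*m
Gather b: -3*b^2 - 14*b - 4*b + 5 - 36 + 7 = -3*b^2 - 18*b - 24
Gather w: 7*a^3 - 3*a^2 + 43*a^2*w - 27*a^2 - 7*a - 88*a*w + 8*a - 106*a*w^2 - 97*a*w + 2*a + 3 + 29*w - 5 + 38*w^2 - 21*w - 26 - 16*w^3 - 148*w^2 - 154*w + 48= 7*a^3 - 30*a^2 + 3*a - 16*w^3 + w^2*(-106*a - 110) + w*(43*a^2 - 185*a - 146) + 20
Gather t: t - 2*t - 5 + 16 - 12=-t - 1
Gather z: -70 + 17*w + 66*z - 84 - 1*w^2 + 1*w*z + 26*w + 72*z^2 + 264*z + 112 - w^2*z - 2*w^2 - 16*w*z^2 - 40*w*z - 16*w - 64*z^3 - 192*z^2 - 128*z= -3*w^2 + 27*w - 64*z^3 + z^2*(-16*w - 120) + z*(-w^2 - 39*w + 202) - 42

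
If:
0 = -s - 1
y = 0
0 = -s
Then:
No Solution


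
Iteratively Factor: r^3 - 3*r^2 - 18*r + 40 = (r - 5)*(r^2 + 2*r - 8) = (r - 5)*(r - 2)*(r + 4)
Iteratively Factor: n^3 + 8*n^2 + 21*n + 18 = (n + 3)*(n^2 + 5*n + 6) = (n + 3)^2*(n + 2)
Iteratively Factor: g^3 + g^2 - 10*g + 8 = (g + 4)*(g^2 - 3*g + 2) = (g - 1)*(g + 4)*(g - 2)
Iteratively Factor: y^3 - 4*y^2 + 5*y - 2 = (y - 1)*(y^2 - 3*y + 2) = (y - 2)*(y - 1)*(y - 1)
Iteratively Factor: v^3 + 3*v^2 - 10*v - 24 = (v + 2)*(v^2 + v - 12) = (v + 2)*(v + 4)*(v - 3)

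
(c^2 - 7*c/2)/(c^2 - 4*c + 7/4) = 2*c/(2*c - 1)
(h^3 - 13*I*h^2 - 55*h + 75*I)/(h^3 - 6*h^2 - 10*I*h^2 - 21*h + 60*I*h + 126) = (h^2 - 10*I*h - 25)/(h^2 - h*(6 + 7*I) + 42*I)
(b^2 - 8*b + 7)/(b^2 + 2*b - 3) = (b - 7)/(b + 3)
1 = 1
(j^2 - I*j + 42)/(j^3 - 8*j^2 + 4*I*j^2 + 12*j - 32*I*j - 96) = (j - 7*I)/(j^2 - 2*j*(4 + I) + 16*I)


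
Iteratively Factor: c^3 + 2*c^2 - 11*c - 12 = (c + 1)*(c^2 + c - 12) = (c + 1)*(c + 4)*(c - 3)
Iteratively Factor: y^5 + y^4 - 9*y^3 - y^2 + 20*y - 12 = (y - 1)*(y^4 + 2*y^3 - 7*y^2 - 8*y + 12) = (y - 1)*(y + 3)*(y^3 - y^2 - 4*y + 4) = (y - 2)*(y - 1)*(y + 3)*(y^2 + y - 2) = (y - 2)*(y - 1)^2*(y + 3)*(y + 2)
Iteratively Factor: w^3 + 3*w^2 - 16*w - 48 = (w - 4)*(w^2 + 7*w + 12) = (w - 4)*(w + 4)*(w + 3)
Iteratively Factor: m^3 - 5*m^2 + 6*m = (m)*(m^2 - 5*m + 6) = m*(m - 2)*(m - 3)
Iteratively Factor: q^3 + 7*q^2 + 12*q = (q + 4)*(q^2 + 3*q) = (q + 3)*(q + 4)*(q)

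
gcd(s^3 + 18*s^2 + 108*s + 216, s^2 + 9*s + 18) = s + 6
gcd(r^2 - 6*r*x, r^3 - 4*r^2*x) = r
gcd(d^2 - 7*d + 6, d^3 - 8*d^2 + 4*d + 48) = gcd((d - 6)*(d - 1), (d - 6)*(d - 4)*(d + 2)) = d - 6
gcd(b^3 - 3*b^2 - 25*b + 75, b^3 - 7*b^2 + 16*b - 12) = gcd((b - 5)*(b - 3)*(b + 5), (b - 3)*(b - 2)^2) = b - 3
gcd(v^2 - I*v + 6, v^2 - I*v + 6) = v^2 - I*v + 6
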